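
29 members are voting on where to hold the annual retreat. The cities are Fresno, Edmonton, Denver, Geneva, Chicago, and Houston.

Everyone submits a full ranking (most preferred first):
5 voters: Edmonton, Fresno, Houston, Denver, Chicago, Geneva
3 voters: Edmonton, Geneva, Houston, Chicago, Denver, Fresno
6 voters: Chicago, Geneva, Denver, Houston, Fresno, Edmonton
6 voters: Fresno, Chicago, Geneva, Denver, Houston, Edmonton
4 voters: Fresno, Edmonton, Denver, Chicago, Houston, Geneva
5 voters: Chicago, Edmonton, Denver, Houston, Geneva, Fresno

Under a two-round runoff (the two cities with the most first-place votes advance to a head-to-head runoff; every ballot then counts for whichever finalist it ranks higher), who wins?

Round 1 first-place votes: Fresno 10, Edmonton 8, Denver 0, Geneva 0, Chicago 11, Houston 0. Chicago and Fresno advance.
Runoff: Chicago is ranked above Fresno on 14 ballots, Fresno above Chicago on 15.

Fresno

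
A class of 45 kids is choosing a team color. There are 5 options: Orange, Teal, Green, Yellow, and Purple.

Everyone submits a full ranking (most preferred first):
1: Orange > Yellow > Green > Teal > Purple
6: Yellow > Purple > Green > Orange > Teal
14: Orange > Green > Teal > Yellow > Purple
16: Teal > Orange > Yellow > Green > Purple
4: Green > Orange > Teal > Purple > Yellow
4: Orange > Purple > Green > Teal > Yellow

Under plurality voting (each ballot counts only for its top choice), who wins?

Orange

First-place votes: Orange 19, Teal 16, Green 4, Yellow 6, Purple 0.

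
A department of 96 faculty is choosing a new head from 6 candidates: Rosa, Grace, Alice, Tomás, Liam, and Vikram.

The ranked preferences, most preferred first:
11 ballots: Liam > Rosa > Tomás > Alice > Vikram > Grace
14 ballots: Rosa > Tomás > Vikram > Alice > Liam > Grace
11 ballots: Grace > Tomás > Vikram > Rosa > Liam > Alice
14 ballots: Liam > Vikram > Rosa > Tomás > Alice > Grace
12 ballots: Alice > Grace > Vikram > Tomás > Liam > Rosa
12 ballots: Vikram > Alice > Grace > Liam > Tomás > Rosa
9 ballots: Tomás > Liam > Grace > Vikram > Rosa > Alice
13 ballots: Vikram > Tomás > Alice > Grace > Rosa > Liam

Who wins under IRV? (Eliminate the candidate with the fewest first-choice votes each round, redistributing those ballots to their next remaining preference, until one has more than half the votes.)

Vikram

Round 1: Rosa 14, Grace 11, Alice 12, Tomás 9, Liam 25, Vikram 25. Tomás eliminated.
Round 2: Rosa 14, Grace 11, Alice 12, Liam 34, Vikram 25. Grace eliminated.
Round 3: Rosa 14, Alice 12, Liam 34, Vikram 36. Alice eliminated.
Round 4: Rosa 14, Liam 34, Vikram 48. Rosa eliminated.
Round 5: Liam 34, Vikram 62. Vikram has a majority (≥49).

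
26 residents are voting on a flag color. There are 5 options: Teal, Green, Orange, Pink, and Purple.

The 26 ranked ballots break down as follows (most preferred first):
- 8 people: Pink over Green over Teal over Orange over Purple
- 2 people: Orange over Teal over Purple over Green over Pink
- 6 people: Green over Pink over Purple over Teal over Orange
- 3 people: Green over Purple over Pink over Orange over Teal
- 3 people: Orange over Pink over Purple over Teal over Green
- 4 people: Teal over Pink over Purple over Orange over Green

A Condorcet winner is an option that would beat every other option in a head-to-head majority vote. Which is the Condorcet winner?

Pink vs Teal: 20–6
Pink vs Green: 15–11
Pink vs Orange: 21–5
Pink vs Purple: 21–5
Pink beats every other option.

Pink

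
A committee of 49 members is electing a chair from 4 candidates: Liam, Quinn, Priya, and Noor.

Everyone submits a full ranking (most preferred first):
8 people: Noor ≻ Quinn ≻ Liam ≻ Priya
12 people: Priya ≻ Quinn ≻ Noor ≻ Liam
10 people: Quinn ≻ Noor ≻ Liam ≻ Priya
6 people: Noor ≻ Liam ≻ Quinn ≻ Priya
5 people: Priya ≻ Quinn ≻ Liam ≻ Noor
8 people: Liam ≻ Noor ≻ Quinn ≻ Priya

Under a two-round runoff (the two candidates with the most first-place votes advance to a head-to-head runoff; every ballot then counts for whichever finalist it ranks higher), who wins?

Noor

Round 1 first-place votes: Liam 8, Quinn 10, Priya 17, Noor 14. Priya and Noor advance.
Runoff: Priya is ranked above Noor on 17 ballots, Noor above Priya on 32.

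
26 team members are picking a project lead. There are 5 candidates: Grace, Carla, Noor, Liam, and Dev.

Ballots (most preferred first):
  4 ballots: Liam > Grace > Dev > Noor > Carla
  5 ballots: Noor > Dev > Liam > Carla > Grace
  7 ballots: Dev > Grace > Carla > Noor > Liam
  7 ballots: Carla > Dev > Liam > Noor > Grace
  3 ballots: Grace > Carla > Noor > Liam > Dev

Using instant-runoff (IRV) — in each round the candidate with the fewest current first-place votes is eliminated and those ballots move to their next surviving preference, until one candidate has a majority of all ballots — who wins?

Round 1: Grace 3, Carla 7, Noor 5, Liam 4, Dev 7. Grace eliminated.
Round 2: Carla 10, Noor 5, Liam 4, Dev 7. Liam eliminated.
Round 3: Carla 10, Noor 5, Dev 11. Noor eliminated.
Round 4: Carla 10, Dev 16. Dev has a majority (≥14).

Dev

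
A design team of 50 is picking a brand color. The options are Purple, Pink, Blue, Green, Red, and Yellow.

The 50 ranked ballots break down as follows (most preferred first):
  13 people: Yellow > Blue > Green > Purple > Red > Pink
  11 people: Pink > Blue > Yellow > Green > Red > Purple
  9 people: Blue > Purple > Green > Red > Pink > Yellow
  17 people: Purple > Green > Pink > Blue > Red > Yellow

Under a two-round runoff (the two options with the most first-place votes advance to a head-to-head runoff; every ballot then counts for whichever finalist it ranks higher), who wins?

Round 1 first-place votes: Purple 17, Pink 11, Blue 9, Green 0, Red 0, Yellow 13. Purple and Yellow advance.
Runoff: Purple is ranked above Yellow on 26 ballots, Yellow above Purple on 24.

Purple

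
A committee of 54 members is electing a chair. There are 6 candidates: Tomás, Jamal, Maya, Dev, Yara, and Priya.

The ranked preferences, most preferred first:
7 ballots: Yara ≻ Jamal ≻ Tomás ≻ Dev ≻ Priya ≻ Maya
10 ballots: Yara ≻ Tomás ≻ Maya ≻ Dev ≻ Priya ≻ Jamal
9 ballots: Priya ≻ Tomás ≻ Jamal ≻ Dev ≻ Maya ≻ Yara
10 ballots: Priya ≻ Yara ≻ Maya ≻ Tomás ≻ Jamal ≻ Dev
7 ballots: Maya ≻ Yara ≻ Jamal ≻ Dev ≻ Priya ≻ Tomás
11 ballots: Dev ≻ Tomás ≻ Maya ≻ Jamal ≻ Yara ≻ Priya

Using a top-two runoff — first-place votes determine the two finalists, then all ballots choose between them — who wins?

Round 1 first-place votes: Tomás 0, Jamal 0, Maya 7, Dev 11, Yara 17, Priya 19. Priya and Yara advance.
Runoff: Priya is ranked above Yara on 19 ballots, Yara above Priya on 35.

Yara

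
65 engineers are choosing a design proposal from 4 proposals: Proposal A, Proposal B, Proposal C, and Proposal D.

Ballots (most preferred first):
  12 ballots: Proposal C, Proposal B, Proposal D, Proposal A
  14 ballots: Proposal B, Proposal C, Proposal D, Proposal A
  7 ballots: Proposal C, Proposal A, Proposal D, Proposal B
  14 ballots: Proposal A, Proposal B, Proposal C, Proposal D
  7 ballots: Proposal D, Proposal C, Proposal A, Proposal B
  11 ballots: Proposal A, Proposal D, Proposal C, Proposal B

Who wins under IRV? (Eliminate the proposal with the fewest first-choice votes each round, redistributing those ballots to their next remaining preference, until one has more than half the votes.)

Proposal C

Round 1: Proposal A 25, Proposal B 14, Proposal C 19, Proposal D 7. Proposal D eliminated.
Round 2: Proposal A 25, Proposal B 14, Proposal C 26. Proposal B eliminated.
Round 3: Proposal A 25, Proposal C 40. Proposal C has a majority (≥33).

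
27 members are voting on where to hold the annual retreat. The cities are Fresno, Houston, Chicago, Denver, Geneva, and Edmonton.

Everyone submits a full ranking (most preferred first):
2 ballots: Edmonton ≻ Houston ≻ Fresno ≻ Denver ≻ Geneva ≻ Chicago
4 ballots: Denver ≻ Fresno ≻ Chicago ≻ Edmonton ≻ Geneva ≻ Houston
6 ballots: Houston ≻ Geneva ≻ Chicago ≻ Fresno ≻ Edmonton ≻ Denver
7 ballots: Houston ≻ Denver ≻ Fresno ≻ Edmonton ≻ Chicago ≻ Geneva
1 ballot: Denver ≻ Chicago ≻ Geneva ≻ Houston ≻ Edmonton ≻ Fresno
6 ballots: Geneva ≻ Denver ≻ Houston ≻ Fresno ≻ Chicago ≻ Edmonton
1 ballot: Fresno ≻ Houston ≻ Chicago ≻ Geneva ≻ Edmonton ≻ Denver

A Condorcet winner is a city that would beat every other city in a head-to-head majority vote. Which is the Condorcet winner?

Houston vs Fresno: 22–5
Houston vs Chicago: 22–5
Houston vs Denver: 16–11
Houston vs Geneva: 16–11
Houston vs Edmonton: 21–6
Houston beats every other city.

Houston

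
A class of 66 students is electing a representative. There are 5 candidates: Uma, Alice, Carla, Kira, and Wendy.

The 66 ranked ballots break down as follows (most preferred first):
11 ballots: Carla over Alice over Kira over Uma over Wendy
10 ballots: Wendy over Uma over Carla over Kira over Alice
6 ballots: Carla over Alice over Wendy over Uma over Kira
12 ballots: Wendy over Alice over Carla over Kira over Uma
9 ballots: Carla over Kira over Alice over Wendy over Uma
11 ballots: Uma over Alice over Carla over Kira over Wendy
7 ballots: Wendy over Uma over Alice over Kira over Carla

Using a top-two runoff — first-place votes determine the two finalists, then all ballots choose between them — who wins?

Round 1 first-place votes: Uma 11, Alice 0, Carla 26, Kira 0, Wendy 29. Wendy and Carla advance.
Runoff: Wendy is ranked above Carla on 29 ballots, Carla above Wendy on 37.

Carla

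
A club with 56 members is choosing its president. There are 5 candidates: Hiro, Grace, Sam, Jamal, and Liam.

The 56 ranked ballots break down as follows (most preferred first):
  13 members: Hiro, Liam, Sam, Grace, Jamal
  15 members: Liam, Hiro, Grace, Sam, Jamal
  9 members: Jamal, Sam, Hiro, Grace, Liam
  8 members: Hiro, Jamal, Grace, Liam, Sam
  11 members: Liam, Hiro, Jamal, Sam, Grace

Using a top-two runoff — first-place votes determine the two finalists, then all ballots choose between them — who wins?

Hiro

Round 1 first-place votes: Hiro 21, Grace 0, Sam 0, Jamal 9, Liam 26. Liam and Hiro advance.
Runoff: Liam is ranked above Hiro on 26 ballots, Hiro above Liam on 30.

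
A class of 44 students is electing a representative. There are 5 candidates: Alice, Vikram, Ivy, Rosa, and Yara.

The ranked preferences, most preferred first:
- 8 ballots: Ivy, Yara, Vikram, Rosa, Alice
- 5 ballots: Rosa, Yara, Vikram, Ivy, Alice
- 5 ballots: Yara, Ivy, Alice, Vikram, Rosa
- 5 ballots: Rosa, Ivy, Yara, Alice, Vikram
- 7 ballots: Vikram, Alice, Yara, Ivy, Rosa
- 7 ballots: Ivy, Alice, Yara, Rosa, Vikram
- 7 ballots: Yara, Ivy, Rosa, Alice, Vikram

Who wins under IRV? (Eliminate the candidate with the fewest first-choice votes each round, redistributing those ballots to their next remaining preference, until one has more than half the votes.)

Yara

Round 1: Alice 0, Vikram 7, Ivy 15, Rosa 10, Yara 12. Alice eliminated.
Round 2: Vikram 7, Ivy 15, Rosa 10, Yara 12. Vikram eliminated.
Round 3: Ivy 15, Rosa 10, Yara 19. Rosa eliminated.
Round 4: Ivy 20, Yara 24. Yara has a majority (≥23).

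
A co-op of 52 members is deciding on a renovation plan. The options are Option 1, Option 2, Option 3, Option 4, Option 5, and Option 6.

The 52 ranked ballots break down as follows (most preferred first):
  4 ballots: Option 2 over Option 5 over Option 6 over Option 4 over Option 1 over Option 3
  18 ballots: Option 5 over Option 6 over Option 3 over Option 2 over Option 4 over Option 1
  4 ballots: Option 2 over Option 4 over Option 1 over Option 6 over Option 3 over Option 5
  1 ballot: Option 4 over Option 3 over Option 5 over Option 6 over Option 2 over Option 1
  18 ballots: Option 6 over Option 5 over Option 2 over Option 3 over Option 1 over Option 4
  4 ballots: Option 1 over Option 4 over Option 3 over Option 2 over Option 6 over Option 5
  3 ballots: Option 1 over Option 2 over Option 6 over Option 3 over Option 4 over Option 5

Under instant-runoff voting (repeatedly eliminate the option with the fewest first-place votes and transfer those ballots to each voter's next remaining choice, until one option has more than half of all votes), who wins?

Option 6

Round 1: Option 1 7, Option 2 8, Option 3 0, Option 4 1, Option 5 18, Option 6 18. Option 3 eliminated.
Round 2: Option 1 7, Option 2 8, Option 4 1, Option 5 18, Option 6 18. Option 4 eliminated.
Round 3: Option 1 7, Option 2 8, Option 5 19, Option 6 18. Option 1 eliminated.
Round 4: Option 2 15, Option 5 19, Option 6 18. Option 2 eliminated.
Round 5: Option 5 23, Option 6 29. Option 6 has a majority (≥27).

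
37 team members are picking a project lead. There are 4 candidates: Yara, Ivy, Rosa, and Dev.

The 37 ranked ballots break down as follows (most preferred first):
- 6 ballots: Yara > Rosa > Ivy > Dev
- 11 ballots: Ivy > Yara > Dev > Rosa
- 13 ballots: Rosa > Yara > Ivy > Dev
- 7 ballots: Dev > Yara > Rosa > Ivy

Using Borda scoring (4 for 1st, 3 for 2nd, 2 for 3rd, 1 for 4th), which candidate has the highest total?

Yara: 6×4 + 11×3 + 13×3 + 7×3 = 117
Ivy: 6×2 + 11×4 + 13×2 + 7×1 = 89
Rosa: 6×3 + 11×1 + 13×4 + 7×2 = 95
Dev: 6×1 + 11×2 + 13×1 + 7×4 = 69

Yara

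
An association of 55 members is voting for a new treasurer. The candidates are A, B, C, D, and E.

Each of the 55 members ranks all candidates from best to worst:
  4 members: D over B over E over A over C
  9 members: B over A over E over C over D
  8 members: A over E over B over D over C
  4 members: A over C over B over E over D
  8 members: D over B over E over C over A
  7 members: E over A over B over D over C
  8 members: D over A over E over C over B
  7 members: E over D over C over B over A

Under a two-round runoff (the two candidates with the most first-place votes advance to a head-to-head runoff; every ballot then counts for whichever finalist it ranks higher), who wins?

E

Round 1 first-place votes: A 12, B 9, C 0, D 20, E 14. D and E advance.
Runoff: D is ranked above E on 20 ballots, E above D on 35.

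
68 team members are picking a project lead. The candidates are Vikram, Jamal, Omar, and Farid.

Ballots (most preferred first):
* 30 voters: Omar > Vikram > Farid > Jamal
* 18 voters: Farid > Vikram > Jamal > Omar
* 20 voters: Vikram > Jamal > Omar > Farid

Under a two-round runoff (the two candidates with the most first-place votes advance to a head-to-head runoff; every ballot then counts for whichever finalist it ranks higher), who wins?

Vikram

Round 1 first-place votes: Vikram 20, Jamal 0, Omar 30, Farid 18. Omar and Vikram advance.
Runoff: Omar is ranked above Vikram on 30 ballots, Vikram above Omar on 38.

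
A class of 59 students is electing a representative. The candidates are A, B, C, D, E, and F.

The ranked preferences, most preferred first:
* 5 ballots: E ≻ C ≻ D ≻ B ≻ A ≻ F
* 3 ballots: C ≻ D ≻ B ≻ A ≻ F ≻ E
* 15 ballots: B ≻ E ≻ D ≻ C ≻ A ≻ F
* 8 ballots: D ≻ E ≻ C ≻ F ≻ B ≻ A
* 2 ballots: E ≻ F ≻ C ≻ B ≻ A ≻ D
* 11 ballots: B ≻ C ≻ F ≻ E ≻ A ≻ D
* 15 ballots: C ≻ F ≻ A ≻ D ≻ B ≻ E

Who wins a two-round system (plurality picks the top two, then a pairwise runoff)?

Round 1 first-place votes: A 0, B 26, C 18, D 8, E 7, F 0. B and C advance.
Runoff: B is ranked above C on 26 ballots, C above B on 33.

C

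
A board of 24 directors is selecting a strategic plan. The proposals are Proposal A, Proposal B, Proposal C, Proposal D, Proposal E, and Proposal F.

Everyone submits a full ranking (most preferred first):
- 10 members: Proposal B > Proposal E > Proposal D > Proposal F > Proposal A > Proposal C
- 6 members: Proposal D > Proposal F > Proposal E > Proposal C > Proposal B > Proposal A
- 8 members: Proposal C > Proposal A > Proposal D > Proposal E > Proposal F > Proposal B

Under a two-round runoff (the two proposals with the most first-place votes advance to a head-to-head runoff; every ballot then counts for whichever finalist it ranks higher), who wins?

Proposal C

Round 1 first-place votes: Proposal A 0, Proposal B 10, Proposal C 8, Proposal D 6, Proposal E 0, Proposal F 0. Proposal B and Proposal C advance.
Runoff: Proposal B is ranked above Proposal C on 10 ballots, Proposal C above Proposal B on 14.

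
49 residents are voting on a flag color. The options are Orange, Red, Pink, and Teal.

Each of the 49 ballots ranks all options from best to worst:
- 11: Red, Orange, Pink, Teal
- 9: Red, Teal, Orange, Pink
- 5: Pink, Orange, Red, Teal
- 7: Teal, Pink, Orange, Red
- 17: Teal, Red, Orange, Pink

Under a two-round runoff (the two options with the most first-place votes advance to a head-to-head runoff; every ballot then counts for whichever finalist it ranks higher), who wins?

Red

Round 1 first-place votes: Orange 0, Red 20, Pink 5, Teal 24. Teal and Red advance.
Runoff: Teal is ranked above Red on 24 ballots, Red above Teal on 25.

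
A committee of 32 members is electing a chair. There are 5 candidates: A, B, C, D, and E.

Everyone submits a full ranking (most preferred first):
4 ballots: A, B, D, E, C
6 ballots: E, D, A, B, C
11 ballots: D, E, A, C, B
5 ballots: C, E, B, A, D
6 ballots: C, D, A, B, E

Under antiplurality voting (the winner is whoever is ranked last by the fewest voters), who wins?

A

Last-place votes: A 0, B 11, C 10, D 5, E 6.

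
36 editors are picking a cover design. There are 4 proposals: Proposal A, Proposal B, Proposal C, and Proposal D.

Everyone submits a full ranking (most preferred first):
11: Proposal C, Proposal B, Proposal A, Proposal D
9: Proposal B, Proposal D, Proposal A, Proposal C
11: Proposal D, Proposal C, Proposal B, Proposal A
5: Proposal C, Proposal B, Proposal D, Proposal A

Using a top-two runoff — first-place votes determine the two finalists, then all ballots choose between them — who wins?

Round 1 first-place votes: Proposal A 0, Proposal B 9, Proposal C 16, Proposal D 11. Proposal C and Proposal D advance.
Runoff: Proposal C is ranked above Proposal D on 16 ballots, Proposal D above Proposal C on 20.

Proposal D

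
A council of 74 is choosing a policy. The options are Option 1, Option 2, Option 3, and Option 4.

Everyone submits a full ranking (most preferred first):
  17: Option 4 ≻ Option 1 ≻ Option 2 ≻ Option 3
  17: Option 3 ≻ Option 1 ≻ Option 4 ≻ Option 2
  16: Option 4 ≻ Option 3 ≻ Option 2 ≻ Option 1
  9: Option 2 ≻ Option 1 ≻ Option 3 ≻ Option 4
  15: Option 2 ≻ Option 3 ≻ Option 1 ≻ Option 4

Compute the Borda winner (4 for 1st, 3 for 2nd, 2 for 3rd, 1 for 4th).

Option 1: 17×3 + 17×3 + 16×1 + 9×3 + 15×2 = 175
Option 2: 17×2 + 17×1 + 16×2 + 9×4 + 15×4 = 179
Option 3: 17×1 + 17×4 + 16×3 + 9×2 + 15×3 = 196
Option 4: 17×4 + 17×2 + 16×4 + 9×1 + 15×1 = 190

Option 3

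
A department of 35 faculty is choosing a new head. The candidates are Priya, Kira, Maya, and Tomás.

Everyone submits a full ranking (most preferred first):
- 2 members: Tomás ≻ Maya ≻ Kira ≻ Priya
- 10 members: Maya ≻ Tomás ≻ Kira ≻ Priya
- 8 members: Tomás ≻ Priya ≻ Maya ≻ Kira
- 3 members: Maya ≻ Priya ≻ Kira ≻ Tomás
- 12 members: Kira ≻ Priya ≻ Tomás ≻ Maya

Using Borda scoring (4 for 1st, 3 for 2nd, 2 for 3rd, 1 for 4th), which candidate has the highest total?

Tomás

Priya: 2×1 + 10×1 + 8×3 + 3×3 + 12×3 = 81
Kira: 2×2 + 10×2 + 8×1 + 3×2 + 12×4 = 86
Maya: 2×3 + 10×4 + 8×2 + 3×4 + 12×1 = 86
Tomás: 2×4 + 10×3 + 8×4 + 3×1 + 12×2 = 97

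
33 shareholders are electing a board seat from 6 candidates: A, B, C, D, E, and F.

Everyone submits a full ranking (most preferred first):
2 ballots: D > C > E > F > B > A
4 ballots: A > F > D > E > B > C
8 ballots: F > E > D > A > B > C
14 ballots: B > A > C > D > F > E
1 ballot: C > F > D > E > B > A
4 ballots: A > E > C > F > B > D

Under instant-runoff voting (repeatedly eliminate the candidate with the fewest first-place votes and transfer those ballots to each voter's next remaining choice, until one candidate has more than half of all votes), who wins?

F

Round 1: A 8, B 14, C 1, D 2, E 0, F 8. E eliminated.
Round 2: A 8, B 14, C 1, D 2, F 8. C eliminated.
Round 3: A 8, B 14, D 2, F 9. D eliminated.
Round 4: A 8, B 14, F 11. A eliminated.
Round 5: B 14, F 19. F has a majority (≥17).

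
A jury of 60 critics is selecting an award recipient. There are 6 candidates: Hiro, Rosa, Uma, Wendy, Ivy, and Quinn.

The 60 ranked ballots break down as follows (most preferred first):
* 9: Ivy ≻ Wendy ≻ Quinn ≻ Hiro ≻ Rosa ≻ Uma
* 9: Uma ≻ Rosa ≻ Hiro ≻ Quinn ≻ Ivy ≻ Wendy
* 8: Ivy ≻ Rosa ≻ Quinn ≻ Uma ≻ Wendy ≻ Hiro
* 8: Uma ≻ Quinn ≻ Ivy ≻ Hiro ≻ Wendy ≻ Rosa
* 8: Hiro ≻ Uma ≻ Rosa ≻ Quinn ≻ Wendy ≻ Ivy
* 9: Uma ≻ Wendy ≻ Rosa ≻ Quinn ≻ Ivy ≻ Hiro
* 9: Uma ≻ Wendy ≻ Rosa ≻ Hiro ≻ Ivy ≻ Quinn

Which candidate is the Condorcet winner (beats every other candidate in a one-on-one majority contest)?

Uma vs Hiro: 43–17
Uma vs Rosa: 43–17
Uma vs Wendy: 51–9
Uma vs Ivy: 43–17
Uma vs Quinn: 43–17
Uma beats every other candidate.

Uma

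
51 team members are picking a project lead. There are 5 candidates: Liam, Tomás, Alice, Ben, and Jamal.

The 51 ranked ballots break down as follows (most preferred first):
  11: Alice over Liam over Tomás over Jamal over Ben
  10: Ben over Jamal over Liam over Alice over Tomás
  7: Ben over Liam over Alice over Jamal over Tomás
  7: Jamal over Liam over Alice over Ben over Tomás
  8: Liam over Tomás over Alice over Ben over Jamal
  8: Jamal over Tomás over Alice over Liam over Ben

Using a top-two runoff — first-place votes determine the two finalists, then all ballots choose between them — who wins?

Jamal

Round 1 first-place votes: Liam 8, Tomás 0, Alice 11, Ben 17, Jamal 15. Ben and Jamal advance.
Runoff: Ben is ranked above Jamal on 25 ballots, Jamal above Ben on 26.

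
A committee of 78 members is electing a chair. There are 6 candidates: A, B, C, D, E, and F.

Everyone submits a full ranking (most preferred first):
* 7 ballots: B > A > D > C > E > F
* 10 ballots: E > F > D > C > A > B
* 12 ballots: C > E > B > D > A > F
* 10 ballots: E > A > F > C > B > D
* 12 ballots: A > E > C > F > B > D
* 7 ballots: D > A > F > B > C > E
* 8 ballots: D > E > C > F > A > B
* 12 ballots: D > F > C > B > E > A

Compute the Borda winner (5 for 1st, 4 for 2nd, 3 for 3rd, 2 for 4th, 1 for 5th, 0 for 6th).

E

A: 7×4 + 10×1 + 12×1 + 10×4 + 12×5 + 7×4 + 8×1 + 12×0 = 186
B: 7×5 + 10×0 + 12×3 + 10×1 + 12×1 + 7×2 + 8×0 + 12×2 = 131
C: 7×2 + 10×2 + 12×5 + 10×2 + 12×3 + 7×1 + 8×3 + 12×3 = 217
D: 7×3 + 10×3 + 12×2 + 10×0 + 12×0 + 7×5 + 8×5 + 12×5 = 210
E: 7×1 + 10×5 + 12×4 + 10×5 + 12×4 + 7×0 + 8×4 + 12×1 = 247
F: 7×0 + 10×4 + 12×0 + 10×3 + 12×2 + 7×3 + 8×2 + 12×4 = 179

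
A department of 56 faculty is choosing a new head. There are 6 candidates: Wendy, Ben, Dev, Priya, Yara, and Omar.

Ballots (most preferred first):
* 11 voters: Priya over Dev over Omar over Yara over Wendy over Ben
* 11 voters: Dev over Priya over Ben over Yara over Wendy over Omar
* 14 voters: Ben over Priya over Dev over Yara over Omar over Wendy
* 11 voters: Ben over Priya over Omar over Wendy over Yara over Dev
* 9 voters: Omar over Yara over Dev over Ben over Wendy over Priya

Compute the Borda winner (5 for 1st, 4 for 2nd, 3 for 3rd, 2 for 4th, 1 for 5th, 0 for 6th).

Wendy: 11×1 + 11×1 + 14×0 + 11×2 + 9×1 = 53
Ben: 11×0 + 11×3 + 14×5 + 11×5 + 9×2 = 176
Dev: 11×4 + 11×5 + 14×3 + 11×0 + 9×3 = 168
Priya: 11×5 + 11×4 + 14×4 + 11×4 + 9×0 = 199
Yara: 11×2 + 11×2 + 14×2 + 11×1 + 9×4 = 119
Omar: 11×3 + 11×0 + 14×1 + 11×3 + 9×5 = 125

Priya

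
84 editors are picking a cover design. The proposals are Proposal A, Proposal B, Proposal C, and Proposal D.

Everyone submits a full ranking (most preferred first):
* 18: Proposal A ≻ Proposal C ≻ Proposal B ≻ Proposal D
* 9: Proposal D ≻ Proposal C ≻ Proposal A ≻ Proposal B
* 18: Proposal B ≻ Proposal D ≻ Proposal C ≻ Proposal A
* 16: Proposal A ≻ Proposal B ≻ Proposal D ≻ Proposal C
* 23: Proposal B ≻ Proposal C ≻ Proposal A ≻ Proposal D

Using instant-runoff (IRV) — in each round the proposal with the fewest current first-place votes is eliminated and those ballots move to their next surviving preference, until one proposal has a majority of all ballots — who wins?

Proposal A

Round 1: Proposal A 34, Proposal B 41, Proposal C 0, Proposal D 9. Proposal C eliminated.
Round 2: Proposal A 34, Proposal B 41, Proposal D 9. Proposal D eliminated.
Round 3: Proposal A 43, Proposal B 41. Proposal A has a majority (≥43).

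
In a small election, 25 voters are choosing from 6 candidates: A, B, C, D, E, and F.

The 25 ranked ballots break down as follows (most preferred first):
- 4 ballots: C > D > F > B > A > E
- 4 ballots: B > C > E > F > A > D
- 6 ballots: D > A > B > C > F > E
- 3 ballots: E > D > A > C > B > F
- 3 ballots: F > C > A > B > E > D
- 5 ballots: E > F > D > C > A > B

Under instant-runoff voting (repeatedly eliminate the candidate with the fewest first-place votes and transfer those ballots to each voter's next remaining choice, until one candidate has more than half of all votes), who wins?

C

Round 1: A 0, B 4, C 4, D 6, E 8, F 3. A eliminated.
Round 2: B 4, C 4, D 6, E 8, F 3. F eliminated.
Round 3: B 4, C 7, D 6, E 8. B eliminated.
Round 4: C 11, D 6, E 8. D eliminated.
Round 5: C 17, E 8. C has a majority (≥13).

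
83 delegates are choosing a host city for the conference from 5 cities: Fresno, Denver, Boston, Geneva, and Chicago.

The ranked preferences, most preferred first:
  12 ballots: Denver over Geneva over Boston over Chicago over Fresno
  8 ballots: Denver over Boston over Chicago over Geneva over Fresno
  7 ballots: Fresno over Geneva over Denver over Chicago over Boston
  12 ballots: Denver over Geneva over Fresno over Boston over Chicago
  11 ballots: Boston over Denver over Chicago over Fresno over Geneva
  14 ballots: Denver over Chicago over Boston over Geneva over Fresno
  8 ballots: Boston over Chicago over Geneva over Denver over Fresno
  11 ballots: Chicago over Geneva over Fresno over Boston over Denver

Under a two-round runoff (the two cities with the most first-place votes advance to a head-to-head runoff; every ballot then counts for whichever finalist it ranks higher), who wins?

Denver

Round 1 first-place votes: Fresno 7, Denver 46, Boston 19, Geneva 0, Chicago 11. Denver and Boston advance.
Runoff: Denver is ranked above Boston on 53 ballots, Boston above Denver on 30.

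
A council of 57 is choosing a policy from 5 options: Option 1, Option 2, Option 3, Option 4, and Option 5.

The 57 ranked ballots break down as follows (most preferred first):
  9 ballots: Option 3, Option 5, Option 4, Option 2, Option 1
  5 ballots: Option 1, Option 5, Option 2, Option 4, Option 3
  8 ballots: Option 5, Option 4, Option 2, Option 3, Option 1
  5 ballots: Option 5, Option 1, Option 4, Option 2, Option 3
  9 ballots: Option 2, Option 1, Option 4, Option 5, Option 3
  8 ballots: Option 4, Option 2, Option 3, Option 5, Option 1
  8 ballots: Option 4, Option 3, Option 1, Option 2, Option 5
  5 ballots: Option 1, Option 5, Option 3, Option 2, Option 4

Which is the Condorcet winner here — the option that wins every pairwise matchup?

Option 5

Option 5 vs Option 1: 30–27
Option 5 vs Option 2: 32–25
Option 5 vs Option 3: 32–25
Option 5 vs Option 4: 32–25
Option 5 beats every other option.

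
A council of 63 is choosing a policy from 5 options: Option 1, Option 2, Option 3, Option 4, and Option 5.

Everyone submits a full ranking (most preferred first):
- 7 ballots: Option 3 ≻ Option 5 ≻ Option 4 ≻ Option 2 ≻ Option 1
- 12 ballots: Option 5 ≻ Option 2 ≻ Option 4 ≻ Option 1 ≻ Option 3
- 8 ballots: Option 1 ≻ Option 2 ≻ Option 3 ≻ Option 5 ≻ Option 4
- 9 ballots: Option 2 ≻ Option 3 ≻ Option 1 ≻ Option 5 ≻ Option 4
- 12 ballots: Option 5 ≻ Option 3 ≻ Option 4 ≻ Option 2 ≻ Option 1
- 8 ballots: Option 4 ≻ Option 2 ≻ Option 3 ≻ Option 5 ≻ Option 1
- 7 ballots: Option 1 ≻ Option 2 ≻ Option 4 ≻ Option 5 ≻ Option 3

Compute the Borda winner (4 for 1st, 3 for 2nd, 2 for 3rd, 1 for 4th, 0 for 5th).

Option 1: 7×0 + 12×1 + 8×4 + 9×2 + 12×0 + 8×0 + 7×4 = 90
Option 2: 7×1 + 12×3 + 8×3 + 9×4 + 12×1 + 8×3 + 7×3 = 160
Option 3: 7×4 + 12×0 + 8×2 + 9×3 + 12×3 + 8×2 + 7×0 = 123
Option 4: 7×2 + 12×2 + 8×0 + 9×0 + 12×2 + 8×4 + 7×2 = 108
Option 5: 7×3 + 12×4 + 8×1 + 9×1 + 12×4 + 8×1 + 7×1 = 149

Option 2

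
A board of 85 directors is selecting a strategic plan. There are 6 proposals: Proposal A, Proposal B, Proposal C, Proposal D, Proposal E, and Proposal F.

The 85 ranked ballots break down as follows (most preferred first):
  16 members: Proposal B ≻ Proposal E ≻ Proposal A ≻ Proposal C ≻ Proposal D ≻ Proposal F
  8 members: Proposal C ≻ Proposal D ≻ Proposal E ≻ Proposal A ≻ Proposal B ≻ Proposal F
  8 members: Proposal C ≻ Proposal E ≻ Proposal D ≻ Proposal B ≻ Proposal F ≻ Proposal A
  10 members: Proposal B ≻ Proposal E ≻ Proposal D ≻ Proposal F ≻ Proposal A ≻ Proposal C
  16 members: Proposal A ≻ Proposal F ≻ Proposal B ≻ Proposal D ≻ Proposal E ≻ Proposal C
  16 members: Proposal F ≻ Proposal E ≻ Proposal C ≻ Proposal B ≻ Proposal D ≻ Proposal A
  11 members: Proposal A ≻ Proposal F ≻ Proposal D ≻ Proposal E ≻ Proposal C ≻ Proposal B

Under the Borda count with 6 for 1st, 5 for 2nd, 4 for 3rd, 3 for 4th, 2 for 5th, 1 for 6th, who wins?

Proposal A: 16×4 + 8×3 + 8×1 + 10×2 + 16×6 + 16×1 + 11×6 = 294
Proposal B: 16×6 + 8×2 + 8×3 + 10×6 + 16×4 + 16×3 + 11×1 = 319
Proposal C: 16×3 + 8×6 + 8×6 + 10×1 + 16×1 + 16×4 + 11×2 = 256
Proposal D: 16×2 + 8×5 + 8×4 + 10×4 + 16×3 + 16×2 + 11×4 = 268
Proposal E: 16×5 + 8×4 + 8×5 + 10×5 + 16×2 + 16×5 + 11×3 = 347
Proposal F: 16×1 + 8×1 + 8×2 + 10×3 + 16×5 + 16×6 + 11×5 = 301

Proposal E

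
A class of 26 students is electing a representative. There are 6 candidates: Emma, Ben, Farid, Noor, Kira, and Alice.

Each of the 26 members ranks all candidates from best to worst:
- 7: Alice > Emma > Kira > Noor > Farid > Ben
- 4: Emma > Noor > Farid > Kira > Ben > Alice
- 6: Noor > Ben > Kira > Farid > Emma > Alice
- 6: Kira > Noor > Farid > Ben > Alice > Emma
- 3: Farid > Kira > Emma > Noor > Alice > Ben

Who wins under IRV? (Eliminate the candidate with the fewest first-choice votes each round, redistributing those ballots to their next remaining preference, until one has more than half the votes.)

Kira

Round 1: Emma 4, Ben 0, Farid 3, Noor 6, Kira 6, Alice 7. Ben eliminated.
Round 2: Emma 4, Farid 3, Noor 6, Kira 6, Alice 7. Farid eliminated.
Round 3: Emma 4, Noor 6, Kira 9, Alice 7. Emma eliminated.
Round 4: Noor 10, Kira 9, Alice 7. Alice eliminated.
Round 5: Noor 10, Kira 16. Kira has a majority (≥14).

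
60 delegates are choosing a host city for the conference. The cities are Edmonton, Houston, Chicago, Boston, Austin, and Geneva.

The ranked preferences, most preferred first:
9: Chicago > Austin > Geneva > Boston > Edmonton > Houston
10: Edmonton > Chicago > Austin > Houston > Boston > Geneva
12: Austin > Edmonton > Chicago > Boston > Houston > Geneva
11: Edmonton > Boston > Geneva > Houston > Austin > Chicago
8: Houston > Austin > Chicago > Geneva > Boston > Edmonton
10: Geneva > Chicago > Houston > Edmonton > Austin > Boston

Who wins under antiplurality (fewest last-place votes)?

Last-place votes: Edmonton 8, Houston 9, Chicago 11, Boston 10, Austin 0, Geneva 22.

Austin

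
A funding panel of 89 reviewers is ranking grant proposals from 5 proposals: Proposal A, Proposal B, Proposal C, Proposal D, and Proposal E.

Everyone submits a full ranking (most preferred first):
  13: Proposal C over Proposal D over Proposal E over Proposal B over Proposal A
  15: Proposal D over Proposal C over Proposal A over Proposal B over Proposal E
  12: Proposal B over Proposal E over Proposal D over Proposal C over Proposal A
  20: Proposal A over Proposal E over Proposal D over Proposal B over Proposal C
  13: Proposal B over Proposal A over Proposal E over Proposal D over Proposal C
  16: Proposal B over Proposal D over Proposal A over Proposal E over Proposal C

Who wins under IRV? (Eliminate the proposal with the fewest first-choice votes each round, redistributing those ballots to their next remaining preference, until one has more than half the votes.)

Round 1: Proposal A 20, Proposal B 41, Proposal C 13, Proposal D 15, Proposal E 0. Proposal E eliminated.
Round 2: Proposal A 20, Proposal B 41, Proposal C 13, Proposal D 15. Proposal C eliminated.
Round 3: Proposal A 20, Proposal B 41, Proposal D 28. Proposal A eliminated.
Round 4: Proposal B 41, Proposal D 48. Proposal D has a majority (≥45).

Proposal D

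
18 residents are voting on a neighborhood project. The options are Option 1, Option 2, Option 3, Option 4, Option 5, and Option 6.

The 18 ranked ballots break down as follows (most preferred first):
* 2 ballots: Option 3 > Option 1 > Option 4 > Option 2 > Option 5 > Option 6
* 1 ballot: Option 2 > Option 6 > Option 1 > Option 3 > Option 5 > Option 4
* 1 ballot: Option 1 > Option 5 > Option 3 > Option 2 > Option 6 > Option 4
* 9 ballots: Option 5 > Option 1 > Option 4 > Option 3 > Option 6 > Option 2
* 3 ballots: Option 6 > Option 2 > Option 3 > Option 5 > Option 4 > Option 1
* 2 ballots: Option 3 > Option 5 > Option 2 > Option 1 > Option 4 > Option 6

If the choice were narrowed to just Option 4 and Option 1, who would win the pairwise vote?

Option 1

Option 4 is ranked above Option 1 on 3 ballots; Option 1 above Option 4 on 15.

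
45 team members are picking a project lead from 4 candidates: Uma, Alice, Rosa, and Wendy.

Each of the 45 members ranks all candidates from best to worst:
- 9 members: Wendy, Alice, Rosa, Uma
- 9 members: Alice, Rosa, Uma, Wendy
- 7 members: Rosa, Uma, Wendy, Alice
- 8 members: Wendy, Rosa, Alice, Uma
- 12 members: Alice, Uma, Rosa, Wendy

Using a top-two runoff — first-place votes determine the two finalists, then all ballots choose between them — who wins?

Wendy

Round 1 first-place votes: Uma 0, Alice 21, Rosa 7, Wendy 17. Alice and Wendy advance.
Runoff: Alice is ranked above Wendy on 21 ballots, Wendy above Alice on 24.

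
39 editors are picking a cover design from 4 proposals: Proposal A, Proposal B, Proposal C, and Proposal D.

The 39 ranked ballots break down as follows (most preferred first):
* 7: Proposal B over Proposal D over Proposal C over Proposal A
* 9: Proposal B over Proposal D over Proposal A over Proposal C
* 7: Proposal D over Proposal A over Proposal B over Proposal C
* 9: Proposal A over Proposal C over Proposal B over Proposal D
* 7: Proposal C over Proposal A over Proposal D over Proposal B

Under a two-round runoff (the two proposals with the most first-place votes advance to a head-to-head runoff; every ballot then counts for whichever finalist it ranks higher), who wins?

Round 1 first-place votes: Proposal A 9, Proposal B 16, Proposal C 7, Proposal D 7. Proposal B and Proposal A advance.
Runoff: Proposal B is ranked above Proposal A on 16 ballots, Proposal A above Proposal B on 23.

Proposal A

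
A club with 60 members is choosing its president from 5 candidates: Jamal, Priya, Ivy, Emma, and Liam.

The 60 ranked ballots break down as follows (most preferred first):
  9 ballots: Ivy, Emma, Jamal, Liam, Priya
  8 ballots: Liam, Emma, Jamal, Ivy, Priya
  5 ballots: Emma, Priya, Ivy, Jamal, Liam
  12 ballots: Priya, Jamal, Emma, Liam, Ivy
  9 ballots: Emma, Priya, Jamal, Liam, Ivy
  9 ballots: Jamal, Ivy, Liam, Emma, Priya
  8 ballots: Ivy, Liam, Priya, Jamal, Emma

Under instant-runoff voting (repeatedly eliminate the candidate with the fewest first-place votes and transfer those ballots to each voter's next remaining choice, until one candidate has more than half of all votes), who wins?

Emma

Round 1: Jamal 9, Priya 12, Ivy 17, Emma 14, Liam 8. Liam eliminated.
Round 2: Jamal 9, Priya 12, Ivy 17, Emma 22. Jamal eliminated.
Round 3: Priya 12, Ivy 26, Emma 22. Priya eliminated.
Round 4: Ivy 26, Emma 34. Emma has a majority (≥31).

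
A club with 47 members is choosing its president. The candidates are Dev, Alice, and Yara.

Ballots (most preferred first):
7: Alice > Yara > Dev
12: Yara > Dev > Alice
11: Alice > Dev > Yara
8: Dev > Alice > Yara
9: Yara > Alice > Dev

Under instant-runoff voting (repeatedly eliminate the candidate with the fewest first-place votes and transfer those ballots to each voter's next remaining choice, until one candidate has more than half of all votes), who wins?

Round 1: Dev 8, Alice 18, Yara 21. Dev eliminated.
Round 2: Alice 26, Yara 21. Alice has a majority (≥24).

Alice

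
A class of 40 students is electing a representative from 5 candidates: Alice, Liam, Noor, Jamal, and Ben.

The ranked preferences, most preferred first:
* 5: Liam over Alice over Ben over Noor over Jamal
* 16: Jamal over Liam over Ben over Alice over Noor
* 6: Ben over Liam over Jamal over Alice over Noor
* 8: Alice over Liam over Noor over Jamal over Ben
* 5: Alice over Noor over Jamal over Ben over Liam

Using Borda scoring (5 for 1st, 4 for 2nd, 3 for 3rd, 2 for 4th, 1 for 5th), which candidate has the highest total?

Liam

Alice: 5×4 + 16×2 + 6×2 + 8×5 + 5×5 = 129
Liam: 5×5 + 16×4 + 6×4 + 8×4 + 5×1 = 150
Noor: 5×2 + 16×1 + 6×1 + 8×3 + 5×4 = 76
Jamal: 5×1 + 16×5 + 6×3 + 8×2 + 5×3 = 134
Ben: 5×3 + 16×3 + 6×5 + 8×1 + 5×2 = 111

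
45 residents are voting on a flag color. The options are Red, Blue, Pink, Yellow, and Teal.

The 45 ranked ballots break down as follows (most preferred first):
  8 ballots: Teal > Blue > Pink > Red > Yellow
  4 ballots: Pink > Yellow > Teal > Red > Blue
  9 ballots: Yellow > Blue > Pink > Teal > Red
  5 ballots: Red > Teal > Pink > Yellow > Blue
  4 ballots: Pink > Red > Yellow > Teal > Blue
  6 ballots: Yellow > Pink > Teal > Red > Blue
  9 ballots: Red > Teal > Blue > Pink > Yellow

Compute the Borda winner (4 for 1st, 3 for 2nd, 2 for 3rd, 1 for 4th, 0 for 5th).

Red: 8×1 + 4×1 + 9×0 + 5×4 + 4×3 + 6×1 + 9×4 = 86
Blue: 8×3 + 4×0 + 9×3 + 5×0 + 4×0 + 6×0 + 9×2 = 69
Pink: 8×2 + 4×4 + 9×2 + 5×2 + 4×4 + 6×3 + 9×1 = 103
Yellow: 8×0 + 4×3 + 9×4 + 5×1 + 4×2 + 6×4 + 9×0 = 85
Teal: 8×4 + 4×2 + 9×1 + 5×3 + 4×1 + 6×2 + 9×3 = 107

Teal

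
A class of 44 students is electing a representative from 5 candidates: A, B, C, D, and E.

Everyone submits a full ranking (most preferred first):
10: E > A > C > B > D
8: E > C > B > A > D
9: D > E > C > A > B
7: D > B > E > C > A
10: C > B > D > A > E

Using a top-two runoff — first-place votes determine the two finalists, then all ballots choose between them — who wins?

D

Round 1 first-place votes: A 0, B 0, C 10, D 16, E 18. E and D advance.
Runoff: E is ranked above D on 18 ballots, D above E on 26.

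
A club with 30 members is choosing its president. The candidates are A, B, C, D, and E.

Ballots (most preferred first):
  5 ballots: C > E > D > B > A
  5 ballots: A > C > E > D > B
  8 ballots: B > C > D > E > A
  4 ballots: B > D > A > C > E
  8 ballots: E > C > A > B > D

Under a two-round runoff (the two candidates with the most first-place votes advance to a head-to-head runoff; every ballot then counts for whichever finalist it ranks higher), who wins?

Round 1 first-place votes: A 5, B 12, C 5, D 0, E 8. B and E advance.
Runoff: B is ranked above E on 12 ballots, E above B on 18.

E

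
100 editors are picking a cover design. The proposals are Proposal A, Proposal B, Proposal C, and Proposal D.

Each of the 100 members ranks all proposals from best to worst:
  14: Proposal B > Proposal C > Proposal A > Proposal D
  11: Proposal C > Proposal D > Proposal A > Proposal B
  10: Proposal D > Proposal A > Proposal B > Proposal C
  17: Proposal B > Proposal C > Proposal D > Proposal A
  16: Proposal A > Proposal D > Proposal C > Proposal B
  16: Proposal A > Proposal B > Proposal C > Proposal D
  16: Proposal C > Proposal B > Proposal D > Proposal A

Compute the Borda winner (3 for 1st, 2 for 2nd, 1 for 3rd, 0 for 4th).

Proposal C

Proposal A: 14×1 + 11×1 + 10×2 + 17×0 + 16×3 + 16×3 + 16×0 = 141
Proposal B: 14×3 + 11×0 + 10×1 + 17×3 + 16×0 + 16×2 + 16×2 = 167
Proposal C: 14×2 + 11×3 + 10×0 + 17×2 + 16×1 + 16×1 + 16×3 = 175
Proposal D: 14×0 + 11×2 + 10×3 + 17×1 + 16×2 + 16×0 + 16×1 = 117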